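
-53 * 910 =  - 48230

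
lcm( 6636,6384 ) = 504336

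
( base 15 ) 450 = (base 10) 975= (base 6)4303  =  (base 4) 33033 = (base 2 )1111001111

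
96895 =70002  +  26893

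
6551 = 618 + 5933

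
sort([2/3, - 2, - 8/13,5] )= [ - 2, - 8/13, 2/3, 5] 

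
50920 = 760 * 67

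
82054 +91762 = 173816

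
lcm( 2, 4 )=4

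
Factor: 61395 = 3^1*5^1*4093^1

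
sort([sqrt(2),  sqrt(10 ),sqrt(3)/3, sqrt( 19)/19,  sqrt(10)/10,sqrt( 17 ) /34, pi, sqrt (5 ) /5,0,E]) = [0,sqrt(17)/34, sqrt ( 19)/19, sqrt( 10)/10 , sqrt( 5)/5 , sqrt( 3) /3,sqrt( 2), E,pi,sqrt(10) ] 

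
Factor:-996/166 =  - 6 = - 2^1*3^1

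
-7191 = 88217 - 95408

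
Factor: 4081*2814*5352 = 61462014768  =  2^4*3^2*7^2*11^1*53^1*67^1*223^1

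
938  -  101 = 837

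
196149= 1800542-1604393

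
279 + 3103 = 3382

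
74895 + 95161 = 170056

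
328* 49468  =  16225504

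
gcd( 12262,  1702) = 2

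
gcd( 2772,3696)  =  924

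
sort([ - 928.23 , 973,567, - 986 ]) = [- 986, - 928.23, 567,973] 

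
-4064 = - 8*508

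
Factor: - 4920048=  - 2^4 * 3^3* 7^1 * 1627^1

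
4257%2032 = 193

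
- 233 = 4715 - 4948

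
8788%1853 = 1376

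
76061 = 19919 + 56142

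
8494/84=4247/42 = 101.12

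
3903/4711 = 3903/4711 = 0.83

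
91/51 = 1 + 40/51 = 1.78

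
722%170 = 42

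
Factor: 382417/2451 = 3^(  -  1 )*7^1*19^( - 1)*43^(-1)*54631^1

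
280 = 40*7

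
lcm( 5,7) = 35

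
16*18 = 288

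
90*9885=889650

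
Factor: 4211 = 4211^1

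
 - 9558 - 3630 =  - 13188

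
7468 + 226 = 7694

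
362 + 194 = 556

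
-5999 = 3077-9076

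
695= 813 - 118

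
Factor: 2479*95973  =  237917067 = 3^1*37^1*67^1*31991^1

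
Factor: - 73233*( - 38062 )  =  2^1*3^2*79^1 * 103^1 * 19031^1 = 2787394446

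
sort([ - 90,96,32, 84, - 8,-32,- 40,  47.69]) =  [ -90, - 40, - 32, - 8,32,  47.69,84, 96]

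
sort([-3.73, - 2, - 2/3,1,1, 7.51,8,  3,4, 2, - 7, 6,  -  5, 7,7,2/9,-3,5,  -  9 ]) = [ - 9 , - 7, - 5, - 3.73,- 3, - 2, - 2/3, 2/9, 1,1,2 , 3, 4, 5, 6,7,  7,7.51, 8] 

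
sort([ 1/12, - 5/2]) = [-5/2,1/12 ] 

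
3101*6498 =20150298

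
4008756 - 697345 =3311411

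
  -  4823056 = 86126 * ( - 56)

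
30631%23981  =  6650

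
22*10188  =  224136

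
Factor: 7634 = 2^1*11^1*347^1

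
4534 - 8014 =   -  3480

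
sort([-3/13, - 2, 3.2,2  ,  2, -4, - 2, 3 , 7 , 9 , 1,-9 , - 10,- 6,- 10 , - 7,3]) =[ - 10 , - 10, - 9, - 7, - 6, - 4,- 2,  -  2 , - 3/13,1,2, 2,  3,3, 3.2, 7, 9] 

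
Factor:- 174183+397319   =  223136 = 2^5*19^1  *  367^1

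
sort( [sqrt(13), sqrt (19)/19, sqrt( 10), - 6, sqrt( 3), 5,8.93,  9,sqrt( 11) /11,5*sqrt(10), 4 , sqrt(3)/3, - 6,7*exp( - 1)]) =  [ - 6,-6,sqrt( 19)/19,sqrt (11) /11 , sqrt ( 3)/3, sqrt(3),7*exp( - 1), sqrt ( 10),sqrt( 13 ),  4 , 5,8.93,9, 5*sqrt(10) ]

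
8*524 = 4192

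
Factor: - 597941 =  - 17^2*2069^1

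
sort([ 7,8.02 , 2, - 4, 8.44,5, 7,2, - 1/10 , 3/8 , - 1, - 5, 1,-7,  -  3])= [ - 7,-5,  -  4,  -  3,-1, - 1/10, 3/8, 1 , 2,  2,  5,  7,7, 8.02 , 8.44]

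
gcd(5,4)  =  1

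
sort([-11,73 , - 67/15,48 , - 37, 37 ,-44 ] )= [ - 44, - 37, - 11 , -67/15, 37, 48,73]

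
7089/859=7089/859 = 8.25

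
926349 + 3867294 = 4793643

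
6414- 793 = 5621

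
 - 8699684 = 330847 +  - 9030531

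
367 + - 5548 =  - 5181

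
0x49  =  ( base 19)3g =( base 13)58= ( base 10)73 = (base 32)29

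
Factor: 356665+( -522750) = -166085 = - 5^1*59^1*563^1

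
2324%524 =228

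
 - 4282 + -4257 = -8539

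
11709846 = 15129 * 774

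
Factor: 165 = 3^1 * 5^1*11^1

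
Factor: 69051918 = 2^1*3^1 * 13^1*857^1*1033^1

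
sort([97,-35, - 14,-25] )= [  -  35,-25,  -  14,97] 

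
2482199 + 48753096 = 51235295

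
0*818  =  0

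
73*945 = 68985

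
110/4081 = 10/371 = 0.03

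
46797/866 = 54  +  33/866 = 54.04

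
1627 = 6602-4975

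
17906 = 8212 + 9694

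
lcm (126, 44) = 2772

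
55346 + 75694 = 131040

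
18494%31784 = 18494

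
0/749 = 0 = 0.00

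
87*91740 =7981380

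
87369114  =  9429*9266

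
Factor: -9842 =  - 2^1*7^1 * 19^1 * 37^1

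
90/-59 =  - 2 + 28/59 = -  1.53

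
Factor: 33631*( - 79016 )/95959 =-2^3*7^1*13^2*17^1  *  83^1*199^1*95959^(-1 ) = -2657387096/95959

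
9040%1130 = 0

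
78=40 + 38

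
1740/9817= 1740/9817=0.18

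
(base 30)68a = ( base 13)2758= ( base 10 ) 5650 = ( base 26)898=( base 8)13022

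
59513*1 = 59513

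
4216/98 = 2108/49 = 43.02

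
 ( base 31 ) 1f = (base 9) 51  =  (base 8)56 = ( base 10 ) 46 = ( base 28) 1I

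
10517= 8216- -2301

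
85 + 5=90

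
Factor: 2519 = 11^1*229^1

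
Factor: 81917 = 11^2 * 677^1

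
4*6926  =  27704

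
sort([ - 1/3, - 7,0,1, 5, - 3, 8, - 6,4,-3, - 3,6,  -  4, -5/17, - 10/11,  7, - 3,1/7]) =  [ - 7, - 6, - 4 , - 3, - 3, - 3, - 3, - 10/11,- 1/3 , - 5/17 , 0, 1/7, 1,4, 5, 6,7,8] 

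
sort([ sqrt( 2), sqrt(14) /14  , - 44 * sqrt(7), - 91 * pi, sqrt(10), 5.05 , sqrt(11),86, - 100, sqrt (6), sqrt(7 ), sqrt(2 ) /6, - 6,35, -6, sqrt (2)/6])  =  [ - 91*pi, - 44*sqrt(7), - 100, - 6, - 6, sqrt( 2 ) /6,sqrt(2)/6,  sqrt (14) /14,  sqrt(2) , sqrt( 6),sqrt( 7),sqrt( 10),sqrt ( 11 ),5.05,35,86] 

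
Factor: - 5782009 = - 479^1*12071^1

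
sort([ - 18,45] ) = [ - 18, 45] 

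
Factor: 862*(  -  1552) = -2^5*97^1*431^1= - 1337824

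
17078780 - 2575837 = 14502943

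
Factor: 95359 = 11^1*8669^1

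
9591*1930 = 18510630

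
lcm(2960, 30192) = 150960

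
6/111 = 2/37= 0.05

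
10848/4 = 2712 = 2712.00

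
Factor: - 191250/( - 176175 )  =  850/783 = 2^1* 3^(-3) * 5^2*17^1*29^( - 1 ) 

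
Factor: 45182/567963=2^1*3^( -2)*11^ ( -1)*19^1*29^1*41^1*5737^(-1 )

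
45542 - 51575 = -6033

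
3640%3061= 579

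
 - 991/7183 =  - 991/7183 = -0.14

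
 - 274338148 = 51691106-326029254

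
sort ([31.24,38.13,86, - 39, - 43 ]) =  [ - 43, - 39, 31.24, 38.13, 86] 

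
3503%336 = 143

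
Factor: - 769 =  - 769^1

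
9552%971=813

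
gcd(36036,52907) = 1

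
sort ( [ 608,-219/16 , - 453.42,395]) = [- 453.42, -219/16, 395 , 608 ] 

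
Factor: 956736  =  2^6*3^2* 11^1*151^1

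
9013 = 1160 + 7853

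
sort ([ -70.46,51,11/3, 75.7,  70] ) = [ - 70.46, 11/3, 51,70,75.7 ] 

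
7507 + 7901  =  15408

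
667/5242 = 667/5242 =0.13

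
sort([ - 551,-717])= [ - 717, - 551]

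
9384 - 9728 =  - 344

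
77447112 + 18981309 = 96428421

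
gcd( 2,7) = 1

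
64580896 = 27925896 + 36655000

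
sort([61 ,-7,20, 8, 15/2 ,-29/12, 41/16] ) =[ - 7, - 29/12,41/16, 15/2,8,  20, 61 ]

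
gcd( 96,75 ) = 3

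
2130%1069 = 1061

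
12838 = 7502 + 5336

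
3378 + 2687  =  6065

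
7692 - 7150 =542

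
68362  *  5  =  341810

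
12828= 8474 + 4354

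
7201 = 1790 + 5411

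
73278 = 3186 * 23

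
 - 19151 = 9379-28530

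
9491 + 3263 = 12754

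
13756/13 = 13756/13=1058.15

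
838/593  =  838/593 = 1.41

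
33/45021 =11/15007 = 0.00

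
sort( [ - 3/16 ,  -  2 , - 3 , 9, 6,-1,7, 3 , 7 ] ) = [ - 3, - 2, -1, - 3/16,  3,6, 7,  7, 9]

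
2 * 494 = 988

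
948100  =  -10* (  -  94810 )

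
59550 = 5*11910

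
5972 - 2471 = 3501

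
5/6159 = 5/6159 = 0.00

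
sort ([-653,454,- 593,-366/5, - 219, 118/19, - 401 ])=[  -  653, -593, - 401, - 219,-366/5,118/19, 454]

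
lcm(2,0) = 0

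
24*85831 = 2059944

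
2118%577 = 387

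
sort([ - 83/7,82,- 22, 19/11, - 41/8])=[ - 22,-83/7,  -  41/8 , 19/11, 82] 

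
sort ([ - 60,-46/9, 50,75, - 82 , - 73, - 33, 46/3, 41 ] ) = [ - 82,-73, - 60, - 33, - 46/9,46/3, 41,50,75 ]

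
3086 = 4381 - 1295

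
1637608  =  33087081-31449473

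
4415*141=622515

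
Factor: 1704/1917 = 8/9 = 2^3*3^( -2 )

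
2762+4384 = 7146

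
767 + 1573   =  2340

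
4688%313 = 306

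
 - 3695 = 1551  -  5246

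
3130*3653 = 11433890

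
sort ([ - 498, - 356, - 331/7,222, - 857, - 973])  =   [ - 973, - 857,-498, - 356, - 331/7, 222 ]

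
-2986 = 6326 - 9312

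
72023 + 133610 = 205633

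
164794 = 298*553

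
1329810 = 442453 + 887357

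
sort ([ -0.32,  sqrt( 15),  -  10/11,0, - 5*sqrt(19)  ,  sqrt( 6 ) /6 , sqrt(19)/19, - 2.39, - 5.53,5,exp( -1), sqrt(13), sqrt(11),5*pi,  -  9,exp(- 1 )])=[ - 5 *sqrt (19), - 9, - 5.53, - 2.39, -10/11,- 0.32,0,sqrt( 19)/19,exp(  -  1),exp( - 1 ), sqrt( 6)/6, sqrt( 11),  sqrt(13), sqrt (15),5 , 5* pi]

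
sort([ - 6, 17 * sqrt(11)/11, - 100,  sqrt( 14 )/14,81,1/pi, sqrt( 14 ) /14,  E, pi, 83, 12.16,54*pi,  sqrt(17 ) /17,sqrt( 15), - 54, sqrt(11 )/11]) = [ - 100,  -  54  , - 6, sqrt(17 ) /17,sqrt( 14)/14, sqrt( 14 ) /14, sqrt( 11)/11,1/pi,E, pi,sqrt( 15 ), 17*sqrt( 11)/11, 12.16, 81,83, 54*pi]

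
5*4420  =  22100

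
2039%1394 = 645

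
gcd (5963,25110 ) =1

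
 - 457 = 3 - 460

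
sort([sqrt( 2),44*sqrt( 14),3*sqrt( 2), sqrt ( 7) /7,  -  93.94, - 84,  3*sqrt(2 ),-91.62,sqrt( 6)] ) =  [ - 93.94, - 91.62, - 84, sqrt( 7)/7, sqrt(2),sqrt(6) , 3*sqrt(2 ),3 * sqrt( 2 ),44*sqrt(14) ] 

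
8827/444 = 8827/444 = 19.88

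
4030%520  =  390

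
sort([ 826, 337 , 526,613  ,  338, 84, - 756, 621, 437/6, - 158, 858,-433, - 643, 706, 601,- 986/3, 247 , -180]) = [- 756, - 643, - 433, - 986/3,  -  180, - 158, 437/6, 84,247,  337, 338,526, 601, 613, 621, 706,826, 858 ]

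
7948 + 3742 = 11690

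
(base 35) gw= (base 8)1120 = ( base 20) 19c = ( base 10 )592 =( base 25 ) NH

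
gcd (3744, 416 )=416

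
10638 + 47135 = 57773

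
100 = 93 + 7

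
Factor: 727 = 727^1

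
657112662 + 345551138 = 1002663800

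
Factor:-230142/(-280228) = 2^(  -  1)*3^1*11^2*13^(-1)*17^(  -  1) = 363/442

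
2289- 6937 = -4648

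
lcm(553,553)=553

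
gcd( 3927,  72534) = 231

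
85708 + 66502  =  152210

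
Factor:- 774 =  - 2^1*3^2*43^1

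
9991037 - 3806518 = 6184519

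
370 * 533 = 197210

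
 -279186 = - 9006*31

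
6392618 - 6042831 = 349787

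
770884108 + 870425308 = 1641309416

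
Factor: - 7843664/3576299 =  - 2^4*17^1*28837^1*3576299^ (-1 )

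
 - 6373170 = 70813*( -90)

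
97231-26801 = 70430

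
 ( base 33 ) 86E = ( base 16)22dc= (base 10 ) 8924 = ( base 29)ahl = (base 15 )299E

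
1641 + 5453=7094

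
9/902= 9/902 = 0.01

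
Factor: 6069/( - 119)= - 51 =-3^1 * 17^1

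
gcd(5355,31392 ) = 9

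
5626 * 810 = 4557060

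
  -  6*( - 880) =5280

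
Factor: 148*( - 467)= - 69116 = - 2^2 * 37^1*467^1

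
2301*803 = 1847703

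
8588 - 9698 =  - 1110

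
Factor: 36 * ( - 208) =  - 7488 = - 2^6 * 3^2*13^1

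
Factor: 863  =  863^1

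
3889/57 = 3889/57 = 68.23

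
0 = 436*0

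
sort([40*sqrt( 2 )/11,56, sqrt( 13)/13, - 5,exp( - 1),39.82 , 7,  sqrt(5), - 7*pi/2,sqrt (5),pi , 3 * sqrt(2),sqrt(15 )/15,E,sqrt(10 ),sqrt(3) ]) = [ - 7*pi/2 , - 5, sqrt( 15)/15,  sqrt(13 ) /13, exp(-1 ),sqrt(3),sqrt(5),sqrt( 5 ),E, pi , sqrt( 10 ), 3*sqrt( 2 ),40*sqrt(2)/11,7,39.82,56 ]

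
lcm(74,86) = 3182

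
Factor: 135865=5^1 *29^1*937^1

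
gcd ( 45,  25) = 5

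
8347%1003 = 323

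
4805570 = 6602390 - 1796820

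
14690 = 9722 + 4968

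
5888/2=2944 = 2944.00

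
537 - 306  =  231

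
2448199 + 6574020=9022219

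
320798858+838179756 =1158978614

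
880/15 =58 + 2/3=58.67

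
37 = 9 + 28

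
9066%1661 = 761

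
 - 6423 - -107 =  - 6316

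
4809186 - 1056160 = 3753026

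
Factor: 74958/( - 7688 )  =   - 2^(  -  2 )*3^1 * 13^1 = -39/4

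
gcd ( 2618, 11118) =34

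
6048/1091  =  6048/1091 = 5.54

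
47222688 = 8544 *5527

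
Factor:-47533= -47533^1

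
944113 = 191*4943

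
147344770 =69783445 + 77561325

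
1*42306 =42306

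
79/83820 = 79/83820 = 0.00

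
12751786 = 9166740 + 3585046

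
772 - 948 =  - 176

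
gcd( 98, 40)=2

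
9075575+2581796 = 11657371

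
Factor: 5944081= 11^1*13^1 *197^1*211^1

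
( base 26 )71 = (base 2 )10110111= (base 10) 183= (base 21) 8F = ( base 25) 78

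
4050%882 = 522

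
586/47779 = 586/47779 = 0.01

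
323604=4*80901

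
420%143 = 134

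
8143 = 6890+1253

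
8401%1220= 1081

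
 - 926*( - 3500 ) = 3241000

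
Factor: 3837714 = 2^1*3^1*37^1*59^1*293^1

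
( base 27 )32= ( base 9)102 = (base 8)123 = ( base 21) 3K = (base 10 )83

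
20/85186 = 10/42593 = 0.00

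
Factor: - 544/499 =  - 2^5*17^1*499^( - 1) 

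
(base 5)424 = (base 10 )114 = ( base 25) 4e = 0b1110010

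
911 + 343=1254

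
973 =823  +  150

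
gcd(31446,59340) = 6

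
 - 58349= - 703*83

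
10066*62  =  624092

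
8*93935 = 751480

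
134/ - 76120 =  -1+37993/38060 = - 0.00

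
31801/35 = 4543/5 = 908.60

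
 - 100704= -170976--70272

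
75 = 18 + 57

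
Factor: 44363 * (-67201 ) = -2981237963=-  11^1*17^1*37^1*59^1 * 67^1 * 109^1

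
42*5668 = 238056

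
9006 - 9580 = -574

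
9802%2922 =1036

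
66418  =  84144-17726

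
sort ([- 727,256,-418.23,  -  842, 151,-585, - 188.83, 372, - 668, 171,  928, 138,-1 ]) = [  -  842, - 727, - 668 ,-585,-418.23,- 188.83, - 1, 138, 151,171,256, 372,928 ] 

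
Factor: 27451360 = 2^5*5^1*171571^1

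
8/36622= 4/18311 = 0.00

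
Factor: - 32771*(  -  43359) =3^1*97^1*149^1*32771^1 = 1420917789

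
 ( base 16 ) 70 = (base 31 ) 3j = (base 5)422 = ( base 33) 3D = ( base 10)112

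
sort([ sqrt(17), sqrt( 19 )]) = [ sqrt( 17),sqrt ( 19 )]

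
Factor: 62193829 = 1109^1 * 56081^1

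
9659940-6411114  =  3248826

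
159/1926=53/642   =  0.08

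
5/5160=1/1032 = 0.00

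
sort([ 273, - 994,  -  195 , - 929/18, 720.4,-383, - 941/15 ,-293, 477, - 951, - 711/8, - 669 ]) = [ - 994, - 951, - 669 ,-383 , - 293, - 195 , - 711/8 , - 941/15 ,-929/18,273, 477,720.4 ]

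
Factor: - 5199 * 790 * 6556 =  - 26926868760 = - 2^3*3^1*5^1*11^1*79^1 * 149^1*1733^1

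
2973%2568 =405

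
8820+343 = 9163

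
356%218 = 138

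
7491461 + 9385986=16877447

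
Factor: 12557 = 29^1*433^1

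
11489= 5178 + 6311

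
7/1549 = 7/1549 = 0.00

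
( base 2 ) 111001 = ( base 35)1M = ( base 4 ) 321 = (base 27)23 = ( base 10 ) 57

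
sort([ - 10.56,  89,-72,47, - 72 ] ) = [ - 72,  -  72,- 10.56,47,89]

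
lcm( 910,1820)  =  1820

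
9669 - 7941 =1728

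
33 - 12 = 21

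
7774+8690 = 16464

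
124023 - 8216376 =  - 8092353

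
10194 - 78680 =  - 68486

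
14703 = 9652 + 5051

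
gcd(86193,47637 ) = 9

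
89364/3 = 29788 = 29788.00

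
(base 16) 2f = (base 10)47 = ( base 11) 43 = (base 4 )233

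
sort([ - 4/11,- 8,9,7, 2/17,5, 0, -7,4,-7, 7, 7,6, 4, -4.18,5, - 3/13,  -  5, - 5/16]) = [-8,-7,  -  7, - 5,-4.18, - 4/11, - 5/16,- 3/13,0, 2/17, 4,4,5,5,6,7, 7,7,9 ]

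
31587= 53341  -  21754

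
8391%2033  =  259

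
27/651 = 9/217 = 0.04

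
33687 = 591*57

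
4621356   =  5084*909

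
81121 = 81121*1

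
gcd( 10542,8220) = 6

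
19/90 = 19/90 = 0.21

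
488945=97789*5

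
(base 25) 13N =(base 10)723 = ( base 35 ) kn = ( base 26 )11l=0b1011010011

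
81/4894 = 81/4894 = 0.02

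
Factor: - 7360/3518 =  -  2^5*5^1 * 23^1*1759^(-1) = - 3680/1759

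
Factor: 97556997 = 3^1*1291^1*25189^1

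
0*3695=0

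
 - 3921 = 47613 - 51534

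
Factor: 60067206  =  2^1*3^2*37^1*90191^1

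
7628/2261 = 3+845/2261 =3.37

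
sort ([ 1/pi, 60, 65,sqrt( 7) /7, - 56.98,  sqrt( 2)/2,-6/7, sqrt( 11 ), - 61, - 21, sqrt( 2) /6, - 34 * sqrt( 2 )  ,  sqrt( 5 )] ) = [ - 61, - 56.98, - 34*sqrt(2), - 21 , - 6/7, sqrt( 2 )/6, 1/pi, sqrt( 7 ) /7,sqrt( 2 ) /2, sqrt(5),sqrt ( 11), 60, 65]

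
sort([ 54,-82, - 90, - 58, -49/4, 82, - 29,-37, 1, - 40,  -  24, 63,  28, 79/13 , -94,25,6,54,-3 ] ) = [ - 94, - 90, - 82, - 58, - 40, - 37,-29, - 24, - 49/4,-3,1,6,79/13,25,28 , 54,54,63,82]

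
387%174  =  39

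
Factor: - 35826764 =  - 2^2*61^1*359^1*409^1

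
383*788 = 301804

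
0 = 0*1523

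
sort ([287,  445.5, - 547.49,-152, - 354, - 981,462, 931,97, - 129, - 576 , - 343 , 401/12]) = [ - 981, - 576,-547.49, - 354, - 343, - 152,-129,  401/12,97,287,445.5, 462,931]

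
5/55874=5/55874 = 0.00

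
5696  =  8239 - 2543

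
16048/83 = 16048/83 = 193.35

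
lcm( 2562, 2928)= 20496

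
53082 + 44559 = 97641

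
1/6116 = 1/6116 = 0.00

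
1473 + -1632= - 159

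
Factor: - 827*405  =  -3^4 * 5^1  *827^1= - 334935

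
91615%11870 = 8525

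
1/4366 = 1/4366  =  0.00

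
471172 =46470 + 424702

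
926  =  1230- 304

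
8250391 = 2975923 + 5274468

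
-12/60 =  - 1+4/5= - 0.20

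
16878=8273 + 8605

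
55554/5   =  11110+ 4/5  =  11110.80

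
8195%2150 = 1745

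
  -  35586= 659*( - 54)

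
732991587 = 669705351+63286236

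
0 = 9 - 9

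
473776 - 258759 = 215017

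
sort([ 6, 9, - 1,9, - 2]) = [-2,-1, 6,9,9]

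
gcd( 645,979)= 1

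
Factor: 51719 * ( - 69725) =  - 3606107275 = - 5^2*2789^1*51719^1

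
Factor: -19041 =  - 3^1*11^1*577^1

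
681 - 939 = -258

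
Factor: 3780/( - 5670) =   -  2^1*3^(-1) = - 2/3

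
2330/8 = 1165/4=291.25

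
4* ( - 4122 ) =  - 16488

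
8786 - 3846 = 4940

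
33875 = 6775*5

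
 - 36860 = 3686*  ( - 10 )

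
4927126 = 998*4937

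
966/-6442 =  - 1 + 2738/3221 = - 0.15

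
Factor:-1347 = -3^1 * 449^1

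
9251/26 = 9251/26 = 355.81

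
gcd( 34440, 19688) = 8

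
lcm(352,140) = 12320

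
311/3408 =311/3408 =0.09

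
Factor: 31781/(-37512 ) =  - 61/72 = - 2^( - 3)*3^(-2 )*61^1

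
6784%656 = 224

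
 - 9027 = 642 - 9669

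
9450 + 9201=18651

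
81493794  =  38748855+42744939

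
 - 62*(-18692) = 1158904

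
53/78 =53/78 = 0.68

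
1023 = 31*33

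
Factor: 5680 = 2^4*5^1*71^1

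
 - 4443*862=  - 3829866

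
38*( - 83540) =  - 3174520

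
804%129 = 30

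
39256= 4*9814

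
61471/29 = 2119 + 20/29 = 2119.69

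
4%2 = 0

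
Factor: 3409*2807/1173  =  3^( - 1) * 7^2 * 17^( - 1)*23^( - 1 ) * 401^1*487^1 = 9569063/1173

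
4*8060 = 32240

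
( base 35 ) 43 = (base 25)5i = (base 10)143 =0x8f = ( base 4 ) 2033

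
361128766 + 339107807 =700236573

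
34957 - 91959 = - 57002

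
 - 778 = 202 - 980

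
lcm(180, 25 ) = 900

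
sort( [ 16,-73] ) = [-73, 16]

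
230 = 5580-5350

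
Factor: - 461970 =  - 2^1 * 3^3 * 5^1* 29^1* 59^1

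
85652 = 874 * 98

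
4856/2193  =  2 + 470/2193 = 2.21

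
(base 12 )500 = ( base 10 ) 720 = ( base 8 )1320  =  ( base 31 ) N7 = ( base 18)240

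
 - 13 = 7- 20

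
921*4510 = 4153710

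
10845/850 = 12 + 129/170 =12.76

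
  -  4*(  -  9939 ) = 39756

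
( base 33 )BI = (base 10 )381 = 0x17D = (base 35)av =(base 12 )279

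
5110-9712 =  - 4602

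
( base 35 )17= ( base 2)101010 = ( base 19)24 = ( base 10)42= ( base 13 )33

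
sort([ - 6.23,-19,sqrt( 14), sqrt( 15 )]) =[ - 19, - 6.23,sqrt( 14 ), sqrt(15 )]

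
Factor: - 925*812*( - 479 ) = 359776900 = 2^2*5^2 * 7^1*29^1*37^1 * 479^1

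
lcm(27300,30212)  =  2265900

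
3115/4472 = 3115/4472 =0.70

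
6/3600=1/600 = 0.00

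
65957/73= 903 + 38/73 = 903.52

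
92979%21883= 5447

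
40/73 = 40/73 = 0.55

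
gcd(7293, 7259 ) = 17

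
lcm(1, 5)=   5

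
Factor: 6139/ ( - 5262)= - 2^( - 1 ) * 3^(-1 )*7^1= - 7/6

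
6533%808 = 69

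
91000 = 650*140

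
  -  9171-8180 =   -  17351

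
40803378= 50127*814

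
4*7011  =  28044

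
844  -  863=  - 19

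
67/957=67/957= 0.07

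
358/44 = 179/22 = 8.14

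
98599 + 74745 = 173344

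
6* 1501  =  9006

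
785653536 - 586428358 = 199225178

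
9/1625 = 9/1625 = 0.01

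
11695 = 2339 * 5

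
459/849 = 153/283 = 0.54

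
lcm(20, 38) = 380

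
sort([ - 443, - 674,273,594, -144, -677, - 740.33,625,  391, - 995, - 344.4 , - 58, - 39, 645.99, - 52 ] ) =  [ - 995, - 740.33, - 677 ,  -  674, - 443, - 344.4, - 144, - 58, -52, - 39, 273,391, 594 , 625,645.99]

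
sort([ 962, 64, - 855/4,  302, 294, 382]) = [-855/4,64,294,302,382,962]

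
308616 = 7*44088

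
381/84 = 4 + 15/28 = 4.54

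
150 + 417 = 567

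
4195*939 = 3939105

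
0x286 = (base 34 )j0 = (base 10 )646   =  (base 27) NP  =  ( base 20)1C6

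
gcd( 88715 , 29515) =5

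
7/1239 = 1/177 =0.01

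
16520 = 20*826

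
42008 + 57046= 99054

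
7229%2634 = 1961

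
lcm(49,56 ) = 392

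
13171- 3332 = 9839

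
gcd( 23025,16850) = 25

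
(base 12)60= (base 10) 72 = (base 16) 48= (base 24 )30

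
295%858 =295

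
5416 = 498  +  4918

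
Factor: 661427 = 13^1*83^1*613^1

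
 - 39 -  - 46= 7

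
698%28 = 26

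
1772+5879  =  7651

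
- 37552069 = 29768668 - 67320737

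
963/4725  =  107/525 = 0.20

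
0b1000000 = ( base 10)64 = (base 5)224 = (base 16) 40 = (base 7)121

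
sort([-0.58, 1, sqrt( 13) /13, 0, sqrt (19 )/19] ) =[ - 0.58, 0 , sqrt (19)/19,  sqrt( 13)/13,1 ]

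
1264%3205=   1264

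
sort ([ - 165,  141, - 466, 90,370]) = [ - 466, - 165,90,141, 370]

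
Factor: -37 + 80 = 43 = 43^1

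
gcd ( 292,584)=292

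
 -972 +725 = -247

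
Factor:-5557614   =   - 2^1*3^1*19^1*48751^1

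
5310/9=590 = 590.00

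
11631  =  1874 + 9757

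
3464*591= 2047224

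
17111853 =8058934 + 9052919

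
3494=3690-196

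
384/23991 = 128/7997 = 0.02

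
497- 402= 95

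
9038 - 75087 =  - 66049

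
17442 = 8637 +8805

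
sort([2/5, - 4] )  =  [ - 4,2/5]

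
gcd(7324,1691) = 1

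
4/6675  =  4/6675 = 0.00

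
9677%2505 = 2162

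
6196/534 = 11+161/267   =  11.60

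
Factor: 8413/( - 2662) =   -  2^( - 1)*11^ ( - 3)*47^1*179^1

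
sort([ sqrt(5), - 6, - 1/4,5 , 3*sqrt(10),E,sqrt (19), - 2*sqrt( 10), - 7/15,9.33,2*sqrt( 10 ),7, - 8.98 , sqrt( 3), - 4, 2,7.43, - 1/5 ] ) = [ - 8.98, - 2*sqrt( 10), - 6, - 4, - 7/15, - 1/4,  -  1/5,sqrt(3 ),2,sqrt( 5),  E, sqrt(19),5, 2*sqrt( 10), 7,7.43,9.33, 3*sqrt (10) ] 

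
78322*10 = 783220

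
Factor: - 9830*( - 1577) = 15501910 = 2^1*5^1*19^1 * 83^1*983^1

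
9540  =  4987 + 4553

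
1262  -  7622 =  - 6360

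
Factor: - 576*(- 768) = 2^14*3^3= 442368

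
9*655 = 5895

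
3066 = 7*438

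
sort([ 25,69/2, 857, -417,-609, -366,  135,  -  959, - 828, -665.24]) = [  -  959 ,- 828,  -  665.24 ,  -  609 , - 417 , - 366,  25, 69/2,135, 857]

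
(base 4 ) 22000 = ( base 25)10f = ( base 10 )640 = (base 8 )1200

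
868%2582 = 868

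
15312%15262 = 50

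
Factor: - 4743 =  - 3^2*17^1*31^1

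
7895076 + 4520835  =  12415911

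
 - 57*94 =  - 5358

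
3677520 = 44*83580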